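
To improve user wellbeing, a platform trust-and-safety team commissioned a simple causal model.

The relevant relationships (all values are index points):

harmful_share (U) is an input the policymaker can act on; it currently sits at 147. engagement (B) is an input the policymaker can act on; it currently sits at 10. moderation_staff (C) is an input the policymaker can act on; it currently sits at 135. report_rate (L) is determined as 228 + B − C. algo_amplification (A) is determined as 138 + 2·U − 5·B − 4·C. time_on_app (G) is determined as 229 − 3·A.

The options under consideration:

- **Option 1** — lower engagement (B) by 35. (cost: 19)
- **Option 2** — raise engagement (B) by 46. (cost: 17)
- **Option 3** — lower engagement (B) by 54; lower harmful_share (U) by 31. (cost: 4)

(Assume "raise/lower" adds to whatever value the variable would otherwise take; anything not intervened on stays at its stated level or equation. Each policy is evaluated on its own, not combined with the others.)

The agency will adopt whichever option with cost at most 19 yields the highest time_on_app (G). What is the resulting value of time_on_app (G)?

Option 1 (B − 35):
  U = 147
  B = 10 − 35 = -25
  C = 135
  A = 138 + 2·147 − 5·(-25) − 4·135 = 17
  G = 229 − 3·17 = 178
Option 2 (B + 46):
  U = 147
  B = 10 + 46 = 56
  C = 135
  A = 138 + 2·147 − 5·56 − 4·135 = -388
  G = 229 − 3·(-388) = 1393
Option 3 (B − 54, U − 31):
  U = 147 − 31 = 116
  B = 10 − 54 = -44
  C = 135
  A = 138 + 2·116 − 5·(-44) − 4·135 = 50
  G = 229 − 3·50 = 79
Comparing — Option 1: G=178, Option 2: G=1393, Option 3: G=79. Highest is 1393 (Option 2).

1393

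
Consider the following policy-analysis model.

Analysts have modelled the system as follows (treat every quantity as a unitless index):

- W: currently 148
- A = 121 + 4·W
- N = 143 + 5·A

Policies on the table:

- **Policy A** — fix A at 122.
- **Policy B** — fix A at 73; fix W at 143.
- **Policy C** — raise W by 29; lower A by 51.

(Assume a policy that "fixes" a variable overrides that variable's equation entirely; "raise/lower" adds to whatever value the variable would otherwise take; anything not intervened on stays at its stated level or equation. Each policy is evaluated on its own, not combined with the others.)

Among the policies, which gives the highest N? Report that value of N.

4033

Policy A (A := 122):
  W = 148
  A = 122
  N = 143 + 5·122 = 753
Policy B (A := 73, W := 143):
  W = 143
  A = 73
  N = 143 + 5·73 = 508
Policy C (W + 29, A − 51):
  W = 148 + 29 = 177
  A = 121 + 4·177 (−51 from intervention) = 778
  N = 143 + 5·778 = 4033
Comparing — Policy A: N=753, Policy B: N=508, Policy C: N=4033. Highest is 4033 (Policy C).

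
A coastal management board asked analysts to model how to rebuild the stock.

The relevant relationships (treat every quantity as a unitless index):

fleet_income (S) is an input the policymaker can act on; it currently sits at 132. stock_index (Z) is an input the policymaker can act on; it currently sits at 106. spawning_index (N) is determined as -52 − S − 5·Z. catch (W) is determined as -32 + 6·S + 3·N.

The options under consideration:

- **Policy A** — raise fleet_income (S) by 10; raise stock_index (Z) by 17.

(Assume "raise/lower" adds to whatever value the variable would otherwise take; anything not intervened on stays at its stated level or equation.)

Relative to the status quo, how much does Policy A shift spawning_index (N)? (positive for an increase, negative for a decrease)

-95

Baseline:
  S = 132
  Z = 106
  N = -52 − 132 − 5·106 = -714
Policy A (S + 10, Z + 17):
  S = 132 + 10 = 142
  Z = 106 + 17 = 123
  N = -52 − 142 − 5·123 = -809
Change in N: -809 − (-714) = -95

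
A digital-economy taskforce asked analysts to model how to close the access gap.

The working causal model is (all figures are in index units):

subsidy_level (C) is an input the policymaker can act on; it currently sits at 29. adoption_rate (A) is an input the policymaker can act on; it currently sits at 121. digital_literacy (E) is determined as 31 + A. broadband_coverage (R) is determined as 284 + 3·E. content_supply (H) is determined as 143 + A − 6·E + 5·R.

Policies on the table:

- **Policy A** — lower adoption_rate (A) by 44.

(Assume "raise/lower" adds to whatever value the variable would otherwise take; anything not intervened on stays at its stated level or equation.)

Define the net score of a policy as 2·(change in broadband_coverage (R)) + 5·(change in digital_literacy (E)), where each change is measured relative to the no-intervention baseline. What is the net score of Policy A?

-484

Baseline:
  A = 121
  E = 31 + 121 = 152
  R = 284 + 3·152 = 740
Policy A (A − 44):
  A = 121 − 44 = 77
  E = 31 + 77 = 108
  R = 284 + 3·108 = 608
ΔR = 608 − 740 = -132; ΔE = 108 − 152 = -44
Score = 2·(-132) + 5·(-44) = -484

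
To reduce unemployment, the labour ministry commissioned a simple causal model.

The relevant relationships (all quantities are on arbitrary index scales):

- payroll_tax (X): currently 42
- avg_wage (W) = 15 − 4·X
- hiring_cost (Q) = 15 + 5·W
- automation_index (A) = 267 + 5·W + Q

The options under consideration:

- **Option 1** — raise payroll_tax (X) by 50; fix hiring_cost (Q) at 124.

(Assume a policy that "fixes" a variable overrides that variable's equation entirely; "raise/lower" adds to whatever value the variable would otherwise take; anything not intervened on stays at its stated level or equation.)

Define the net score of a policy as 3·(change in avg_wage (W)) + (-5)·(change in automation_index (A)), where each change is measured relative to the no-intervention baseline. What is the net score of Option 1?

30

Baseline:
  X = 42
  W = 15 − 4·42 = -153
  Q = 15 + 5·(-153) = -750
  A = 267 + 5·(-153) + (-750) = -1248
Option 1 (X + 50, Q := 124):
  X = 42 + 50 = 92
  W = 15 − 4·92 = -353
  Q = 124
  A = 267 + 5·(-353) + 124 = -1374
ΔW = -353 − (-153) = -200; ΔA = -1374 − (-1248) = -126
Score = 3·(-200) + (-5)·(-126) = 30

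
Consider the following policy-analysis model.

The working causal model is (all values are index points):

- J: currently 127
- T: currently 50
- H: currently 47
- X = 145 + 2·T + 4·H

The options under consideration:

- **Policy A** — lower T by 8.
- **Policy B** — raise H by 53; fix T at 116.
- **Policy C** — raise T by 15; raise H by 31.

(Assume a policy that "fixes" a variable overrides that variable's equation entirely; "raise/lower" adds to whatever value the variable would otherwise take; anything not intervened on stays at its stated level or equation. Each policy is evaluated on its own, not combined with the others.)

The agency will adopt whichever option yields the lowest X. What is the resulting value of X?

Policy A (T − 8):
  T = 50 − 8 = 42
  H = 47
  X = 145 + 2·42 + 4·47 = 417
Policy B (H + 53, T := 116):
  T = 116
  H = 47 + 53 = 100
  X = 145 + 2·116 + 4·100 = 777
Policy C (T + 15, H + 31):
  T = 50 + 15 = 65
  H = 47 + 31 = 78
  X = 145 + 2·65 + 4·78 = 587
Comparing — Policy A: X=417, Policy B: X=777, Policy C: X=587. Lowest is 417 (Policy A).

417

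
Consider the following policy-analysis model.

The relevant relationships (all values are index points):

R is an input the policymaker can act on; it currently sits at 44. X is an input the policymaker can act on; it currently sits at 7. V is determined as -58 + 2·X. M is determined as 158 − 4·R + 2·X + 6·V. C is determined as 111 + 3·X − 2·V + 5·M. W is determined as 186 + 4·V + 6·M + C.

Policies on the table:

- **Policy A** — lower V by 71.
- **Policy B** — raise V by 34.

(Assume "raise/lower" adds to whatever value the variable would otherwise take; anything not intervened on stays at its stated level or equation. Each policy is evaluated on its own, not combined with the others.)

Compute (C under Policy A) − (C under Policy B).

Policy A (V − 71):
  R = 44
  X = 7
  V = -58 + 2·7 (−71 from intervention) = -115
  M = 158 − 4·44 + 2·7 + 6·(-115) = -694
  C = 111 + 3·7 − 2·(-115) + 5·(-694) = -3108
Policy B (V + 34):
  R = 44
  X = 7
  V = -58 + 2·7 (+34 from intervention) = -10
  M = 158 − 4·44 + 2·7 + 6·(-10) = -64
  C = 111 + 3·7 − 2·(-10) + 5·(-64) = -168
C: -3108 − (-168) = -2940

-2940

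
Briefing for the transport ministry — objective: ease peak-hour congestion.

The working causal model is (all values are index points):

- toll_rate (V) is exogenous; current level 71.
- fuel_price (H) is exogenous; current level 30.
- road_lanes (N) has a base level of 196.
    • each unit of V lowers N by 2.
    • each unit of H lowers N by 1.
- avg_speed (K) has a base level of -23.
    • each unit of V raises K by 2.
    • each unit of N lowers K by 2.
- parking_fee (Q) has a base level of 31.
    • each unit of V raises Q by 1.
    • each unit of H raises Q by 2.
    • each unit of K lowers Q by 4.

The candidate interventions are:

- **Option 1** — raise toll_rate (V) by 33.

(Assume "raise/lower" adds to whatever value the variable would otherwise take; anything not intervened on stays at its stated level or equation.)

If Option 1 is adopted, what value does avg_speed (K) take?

Option 1 (V + 33):
  V = 71 + 33 = 104
  H = 30
  N = 196 − 2·104 − 30 = -42
  K = -23 + 2·104 − 2·(-42) = 269

269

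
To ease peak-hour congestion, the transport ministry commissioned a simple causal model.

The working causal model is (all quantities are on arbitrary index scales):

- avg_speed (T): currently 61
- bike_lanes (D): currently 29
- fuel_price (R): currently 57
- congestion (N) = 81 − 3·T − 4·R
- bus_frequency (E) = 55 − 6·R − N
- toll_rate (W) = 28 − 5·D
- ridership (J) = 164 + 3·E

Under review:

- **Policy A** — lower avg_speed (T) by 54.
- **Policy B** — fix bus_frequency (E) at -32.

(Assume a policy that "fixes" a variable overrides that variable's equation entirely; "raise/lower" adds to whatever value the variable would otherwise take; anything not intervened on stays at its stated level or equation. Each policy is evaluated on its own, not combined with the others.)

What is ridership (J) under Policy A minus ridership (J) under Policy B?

-261

Policy A (T − 54):
  T = 61 − 54 = 7
  R = 57
  N = 81 − 3·7 − 4·57 = -168
  E = 55 − 6·57 − (-168) = -119
  J = 164 + 3·(-119) = -193
Policy B (E := -32):
  T = 61
  R = 57
  N = 81 − 3·61 − 4·57 = -330
  E = -32
  J = 164 + 3·(-32) = 68
J: -193 − 68 = -261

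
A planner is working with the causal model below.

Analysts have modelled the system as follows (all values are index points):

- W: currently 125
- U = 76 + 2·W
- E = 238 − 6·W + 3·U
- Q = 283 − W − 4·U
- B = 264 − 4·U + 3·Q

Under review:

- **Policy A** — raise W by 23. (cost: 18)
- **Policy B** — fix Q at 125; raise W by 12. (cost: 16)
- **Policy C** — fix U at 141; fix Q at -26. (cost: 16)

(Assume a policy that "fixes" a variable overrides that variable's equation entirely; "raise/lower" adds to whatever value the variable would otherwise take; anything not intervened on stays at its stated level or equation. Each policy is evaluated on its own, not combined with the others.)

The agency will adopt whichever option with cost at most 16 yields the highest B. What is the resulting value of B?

Policy B (Q := 125, W + 12):
  W = 125 + 12 = 137
  U = 76 + 2·137 = 350
  Q = 125
  B = 264 − 4·350 + 3·125 = -761
Policy C (U := 141, Q := -26):
  W = 125
  U = 141
  Q = -26
  B = 264 − 4·141 + 3·(-26) = -378
Comparing — Policy B: B=-761, Policy C: B=-378. Highest is -378 (Policy C).

-378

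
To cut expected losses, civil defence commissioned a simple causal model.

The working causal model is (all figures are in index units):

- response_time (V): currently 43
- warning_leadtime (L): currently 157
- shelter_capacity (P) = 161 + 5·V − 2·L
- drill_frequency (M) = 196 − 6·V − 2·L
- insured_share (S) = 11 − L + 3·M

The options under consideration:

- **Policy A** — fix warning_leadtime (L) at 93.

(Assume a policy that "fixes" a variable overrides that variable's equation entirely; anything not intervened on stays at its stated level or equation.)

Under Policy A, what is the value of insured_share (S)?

Policy A (L := 93):
  V = 43
  L = 93
  M = 196 − 6·43 − 2·93 = -248
  S = 11 − 93 + 3·(-248) = -826

-826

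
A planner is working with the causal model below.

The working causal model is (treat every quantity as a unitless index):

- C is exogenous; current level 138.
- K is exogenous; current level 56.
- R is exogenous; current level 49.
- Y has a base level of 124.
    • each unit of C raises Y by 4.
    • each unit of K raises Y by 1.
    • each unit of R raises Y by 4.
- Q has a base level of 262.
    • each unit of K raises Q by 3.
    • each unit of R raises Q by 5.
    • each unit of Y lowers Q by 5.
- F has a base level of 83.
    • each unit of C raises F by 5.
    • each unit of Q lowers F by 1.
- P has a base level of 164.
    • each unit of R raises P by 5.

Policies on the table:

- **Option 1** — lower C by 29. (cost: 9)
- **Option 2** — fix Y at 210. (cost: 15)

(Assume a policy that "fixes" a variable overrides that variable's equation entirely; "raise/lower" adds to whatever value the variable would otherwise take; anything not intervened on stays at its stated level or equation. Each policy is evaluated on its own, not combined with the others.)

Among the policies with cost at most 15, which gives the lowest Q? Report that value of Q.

Option 1 (C − 29):
  C = 138 − 29 = 109
  K = 56
  R = 49
  Y = 124 + 4·109 + 56 + 4·49 = 812
  Q = 262 + 3·56 + 5·49 − 5·812 = -3385
Option 2 (Y := 210):
  C = 138
  K = 56
  R = 49
  Y = 210
  Q = 262 + 3·56 + 5·49 − 5·210 = -375
Comparing — Option 1: Q=-3385, Option 2: Q=-375. Lowest is -3385 (Option 1).

-3385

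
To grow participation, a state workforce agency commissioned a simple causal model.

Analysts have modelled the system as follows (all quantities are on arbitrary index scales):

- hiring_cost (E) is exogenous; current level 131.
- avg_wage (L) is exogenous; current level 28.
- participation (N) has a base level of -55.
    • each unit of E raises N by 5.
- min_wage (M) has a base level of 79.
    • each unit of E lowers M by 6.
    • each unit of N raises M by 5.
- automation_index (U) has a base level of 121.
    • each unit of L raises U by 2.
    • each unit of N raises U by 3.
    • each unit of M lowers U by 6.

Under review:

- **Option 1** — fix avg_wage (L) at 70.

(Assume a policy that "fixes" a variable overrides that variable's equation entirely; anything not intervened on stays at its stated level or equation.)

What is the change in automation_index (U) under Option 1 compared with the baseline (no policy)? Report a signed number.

Baseline:
  E = 131
  L = 28
  N = -55 + 5·131 = 600
  M = 79 − 6·131 + 5·600 = 2293
  U = 121 + 2·28 + 3·600 − 6·2293 = -11781
Option 1 (L := 70):
  E = 131
  L = 70
  N = -55 + 5·131 = 600
  M = 79 − 6·131 + 5·600 = 2293
  U = 121 + 2·70 + 3·600 − 6·2293 = -11697
Change in U: -11697 − (-11781) = 84

84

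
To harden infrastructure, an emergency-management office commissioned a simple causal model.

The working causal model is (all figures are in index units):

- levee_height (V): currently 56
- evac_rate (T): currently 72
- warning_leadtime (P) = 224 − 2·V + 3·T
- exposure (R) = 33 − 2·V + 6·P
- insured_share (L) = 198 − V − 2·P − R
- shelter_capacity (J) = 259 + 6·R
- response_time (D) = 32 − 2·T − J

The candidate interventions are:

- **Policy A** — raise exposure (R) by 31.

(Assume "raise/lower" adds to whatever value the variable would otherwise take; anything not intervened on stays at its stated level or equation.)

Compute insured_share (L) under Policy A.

-2434

Policy A (R + 31):
  V = 56
  T = 72
  P = 224 − 2·56 + 3·72 = 328
  R = 33 − 2·56 + 6·328 (+31 from intervention) = 1920
  L = 198 − 56 − 2·328 − 1920 = -2434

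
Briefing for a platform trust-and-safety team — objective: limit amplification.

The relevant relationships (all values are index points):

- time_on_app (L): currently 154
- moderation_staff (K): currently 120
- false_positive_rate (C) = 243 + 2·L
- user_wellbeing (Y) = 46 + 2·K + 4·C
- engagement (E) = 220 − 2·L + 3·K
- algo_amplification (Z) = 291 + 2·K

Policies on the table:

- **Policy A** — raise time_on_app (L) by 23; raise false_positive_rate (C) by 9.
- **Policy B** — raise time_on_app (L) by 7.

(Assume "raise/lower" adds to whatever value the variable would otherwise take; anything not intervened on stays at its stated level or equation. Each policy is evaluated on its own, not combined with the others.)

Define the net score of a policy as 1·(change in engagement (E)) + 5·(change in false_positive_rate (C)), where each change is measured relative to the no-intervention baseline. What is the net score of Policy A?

Baseline:
  L = 154
  K = 120
  C = 243 + 2·154 = 551
  E = 220 − 2·154 + 3·120 = 272
Policy A (L + 23, C + 9):
  L = 154 + 23 = 177
  K = 120
  C = 243 + 2·177 (+9 from intervention) = 606
  E = 220 − 2·177 + 3·120 = 226
ΔE = 226 − 272 = -46; ΔC = 606 − 551 = 55
Score = 1·(-46) + 5·55 = 229

229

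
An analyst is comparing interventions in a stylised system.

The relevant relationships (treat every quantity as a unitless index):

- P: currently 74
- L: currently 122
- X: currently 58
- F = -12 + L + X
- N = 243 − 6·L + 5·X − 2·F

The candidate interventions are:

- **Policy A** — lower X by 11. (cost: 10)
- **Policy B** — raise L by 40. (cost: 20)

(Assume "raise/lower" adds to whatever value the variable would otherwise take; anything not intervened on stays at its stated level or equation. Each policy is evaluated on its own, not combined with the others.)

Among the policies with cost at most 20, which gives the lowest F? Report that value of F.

Policy A (X − 11):
  L = 122
  X = 58 − 11 = 47
  F = -12 + 122 + 47 = 157
Policy B (L + 40):
  L = 122 + 40 = 162
  X = 58
  F = -12 + 162 + 58 = 208
Comparing — Policy A: F=157, Policy B: F=208. Lowest is 157 (Policy A).

157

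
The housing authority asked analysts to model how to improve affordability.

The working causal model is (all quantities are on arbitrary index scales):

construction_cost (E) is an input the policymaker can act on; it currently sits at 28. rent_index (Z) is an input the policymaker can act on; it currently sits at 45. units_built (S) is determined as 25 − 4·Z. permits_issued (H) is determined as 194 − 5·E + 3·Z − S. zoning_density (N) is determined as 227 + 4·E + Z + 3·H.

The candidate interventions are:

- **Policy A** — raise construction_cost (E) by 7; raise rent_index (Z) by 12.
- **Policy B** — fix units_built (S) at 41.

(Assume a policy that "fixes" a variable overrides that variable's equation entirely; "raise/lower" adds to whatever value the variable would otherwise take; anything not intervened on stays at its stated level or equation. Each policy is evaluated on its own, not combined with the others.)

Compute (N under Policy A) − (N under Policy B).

775

Policy A (E + 7, Z + 12):
  E = 28 + 7 = 35
  Z = 45 + 12 = 57
  S = 25 − 4·57 = -203
  H = 194 − 5·35 + 3·57 − (-203) = 393
  N = 227 + 4·35 + 57 + 3·393 = 1603
Policy B (S := 41):
  E = 28
  Z = 45
  S = 41
  H = 194 − 5·28 + 3·45 − 41 = 148
  N = 227 + 4·28 + 45 + 3·148 = 828
N: 1603 − 828 = 775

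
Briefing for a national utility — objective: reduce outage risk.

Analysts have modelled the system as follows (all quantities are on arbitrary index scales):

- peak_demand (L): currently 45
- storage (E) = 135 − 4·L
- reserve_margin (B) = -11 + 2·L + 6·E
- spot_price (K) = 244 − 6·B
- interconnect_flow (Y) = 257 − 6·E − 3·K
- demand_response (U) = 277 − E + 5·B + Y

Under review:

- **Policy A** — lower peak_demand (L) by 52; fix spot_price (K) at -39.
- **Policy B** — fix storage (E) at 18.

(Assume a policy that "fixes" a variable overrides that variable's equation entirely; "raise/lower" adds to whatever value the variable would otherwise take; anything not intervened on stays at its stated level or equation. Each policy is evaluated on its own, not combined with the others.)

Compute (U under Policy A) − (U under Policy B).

298

Policy A (L − 52, K := -39):
  L = 45 − 52 = -7
  E = 135 − 4·(-7) = 163
  B = -11 + 2·(-7) + 6·163 = 953
  K = -39
  Y = 257 − 6·163 − 3·(-39) = -604
  U = 277 − 163 + 5·953 + (-604) = 4275
Policy B (E := 18):
  L = 45
  E = 18
  B = -11 + 2·45 + 6·18 = 187
  K = 244 − 6·187 = -878
  Y = 257 − 6·18 − 3·(-878) = 2783
  U = 277 − 18 + 5·187 + 2783 = 3977
U: 4275 − 3977 = 298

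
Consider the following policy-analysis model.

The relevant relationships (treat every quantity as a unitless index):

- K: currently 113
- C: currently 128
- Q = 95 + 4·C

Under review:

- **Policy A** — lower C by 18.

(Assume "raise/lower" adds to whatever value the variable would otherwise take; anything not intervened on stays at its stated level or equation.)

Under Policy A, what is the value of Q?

535

Policy A (C − 18):
  C = 128 − 18 = 110
  Q = 95 + 4·110 = 535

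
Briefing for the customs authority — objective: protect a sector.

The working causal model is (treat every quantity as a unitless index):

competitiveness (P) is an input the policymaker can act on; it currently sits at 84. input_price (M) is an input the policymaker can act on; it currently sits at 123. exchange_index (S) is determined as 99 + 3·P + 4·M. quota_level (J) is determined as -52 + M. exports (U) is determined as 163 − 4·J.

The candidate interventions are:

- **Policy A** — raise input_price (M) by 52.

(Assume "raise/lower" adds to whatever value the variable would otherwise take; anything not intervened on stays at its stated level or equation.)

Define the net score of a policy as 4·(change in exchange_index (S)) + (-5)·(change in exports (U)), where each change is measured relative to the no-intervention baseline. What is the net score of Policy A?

Baseline:
  P = 84
  M = 123
  S = 99 + 3·84 + 4·123 = 843
  J = -52 + 123 = 71
  U = 163 − 4·71 = -121
Policy A (M + 52):
  P = 84
  M = 123 + 52 = 175
  S = 99 + 3·84 + 4·175 = 1051
  J = -52 + 175 = 123
  U = 163 − 4·123 = -329
ΔS = 1051 − 843 = 208; ΔU = -329 − (-121) = -208
Score = 4·208 + (-5)·(-208) = 1872

1872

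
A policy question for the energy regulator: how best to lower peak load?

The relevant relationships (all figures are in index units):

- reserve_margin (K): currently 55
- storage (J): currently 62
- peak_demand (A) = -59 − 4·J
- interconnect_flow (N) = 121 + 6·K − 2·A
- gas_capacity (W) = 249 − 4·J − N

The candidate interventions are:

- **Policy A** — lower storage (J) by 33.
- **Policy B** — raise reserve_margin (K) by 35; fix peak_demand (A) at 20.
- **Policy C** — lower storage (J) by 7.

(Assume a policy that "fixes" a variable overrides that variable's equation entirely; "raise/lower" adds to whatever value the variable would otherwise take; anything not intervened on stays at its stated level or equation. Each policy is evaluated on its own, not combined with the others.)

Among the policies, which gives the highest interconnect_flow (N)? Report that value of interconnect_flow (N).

1009

Policy A (J − 33):
  K = 55
  J = 62 − 33 = 29
  A = -59 − 4·29 = -175
  N = 121 + 6·55 − 2·(-175) = 801
Policy B (K + 35, A := 20):
  K = 55 + 35 = 90
  J = 62
  A = 20
  N = 121 + 6·90 − 2·20 = 621
Policy C (J − 7):
  K = 55
  J = 62 − 7 = 55
  A = -59 − 4·55 = -279
  N = 121 + 6·55 − 2·(-279) = 1009
Comparing — Policy A: N=801, Policy B: N=621, Policy C: N=1009. Highest is 1009 (Policy C).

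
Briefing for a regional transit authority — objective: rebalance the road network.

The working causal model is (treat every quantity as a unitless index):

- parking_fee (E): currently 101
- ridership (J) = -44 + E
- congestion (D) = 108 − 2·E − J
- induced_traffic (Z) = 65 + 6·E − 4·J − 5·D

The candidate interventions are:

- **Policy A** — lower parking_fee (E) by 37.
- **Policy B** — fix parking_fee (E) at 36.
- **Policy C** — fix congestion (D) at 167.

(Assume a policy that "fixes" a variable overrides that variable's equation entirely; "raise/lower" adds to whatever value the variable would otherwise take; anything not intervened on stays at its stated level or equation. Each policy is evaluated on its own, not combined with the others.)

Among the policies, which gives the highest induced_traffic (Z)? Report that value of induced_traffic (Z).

Policy A (E − 37):
  E = 101 − 37 = 64
  J = -44 + 64 = 20
  D = 108 − 2·64 − 20 = -40
  Z = 65 + 6·64 − 4·20 − 5·(-40) = 569
Policy B (E := 36):
  E = 36
  J = -44 + 36 = -8
  D = 108 − 2·36 − (-8) = 44
  Z = 65 + 6·36 − 4·(-8) − 5·44 = 93
Policy C (D := 167):
  E = 101
  J = -44 + 101 = 57
  D = 167
  Z = 65 + 6·101 − 4·57 − 5·167 = -392
Comparing — Policy A: Z=569, Policy B: Z=93, Policy C: Z=-392. Highest is 569 (Policy A).

569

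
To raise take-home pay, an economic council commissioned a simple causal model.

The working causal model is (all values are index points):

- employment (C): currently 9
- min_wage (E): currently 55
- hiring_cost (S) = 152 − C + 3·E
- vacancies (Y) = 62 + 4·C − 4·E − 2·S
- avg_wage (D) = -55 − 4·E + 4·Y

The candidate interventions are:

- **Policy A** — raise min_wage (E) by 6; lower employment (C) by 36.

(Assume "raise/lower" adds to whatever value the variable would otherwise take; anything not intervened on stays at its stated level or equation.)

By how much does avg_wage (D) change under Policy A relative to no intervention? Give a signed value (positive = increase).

-1128

Baseline:
  C = 9
  E = 55
  S = 152 − 9 + 3·55 = 308
  Y = 62 + 4·9 − 4·55 − 2·308 = -738
  D = -55 − 4·55 + 4·(-738) = -3227
Policy A (E + 6, C − 36):
  C = 9 − 36 = -27
  E = 55 + 6 = 61
  S = 152 − (-27) + 3·61 = 362
  Y = 62 + 4·(-27) − 4·61 − 2·362 = -1014
  D = -55 − 4·61 + 4·(-1014) = -4355
Change in D: -4355 − (-3227) = -1128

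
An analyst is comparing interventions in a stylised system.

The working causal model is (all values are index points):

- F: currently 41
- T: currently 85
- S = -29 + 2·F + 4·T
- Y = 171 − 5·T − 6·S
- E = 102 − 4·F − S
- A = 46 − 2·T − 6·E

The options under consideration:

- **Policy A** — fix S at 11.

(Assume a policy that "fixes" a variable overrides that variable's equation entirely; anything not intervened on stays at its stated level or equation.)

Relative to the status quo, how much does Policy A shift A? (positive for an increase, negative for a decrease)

Baseline:
  F = 41
  T = 85
  S = -29 + 2·41 + 4·85 = 393
  E = 102 − 4·41 − 393 = -455
  A = 46 − 2·85 − 6·(-455) = 2606
Policy A (S := 11):
  F = 41
  T = 85
  S = 11
  E = 102 − 4·41 − 11 = -73
  A = 46 − 2·85 − 6·(-73) = 314
Change in A: 314 − 2606 = -2292

-2292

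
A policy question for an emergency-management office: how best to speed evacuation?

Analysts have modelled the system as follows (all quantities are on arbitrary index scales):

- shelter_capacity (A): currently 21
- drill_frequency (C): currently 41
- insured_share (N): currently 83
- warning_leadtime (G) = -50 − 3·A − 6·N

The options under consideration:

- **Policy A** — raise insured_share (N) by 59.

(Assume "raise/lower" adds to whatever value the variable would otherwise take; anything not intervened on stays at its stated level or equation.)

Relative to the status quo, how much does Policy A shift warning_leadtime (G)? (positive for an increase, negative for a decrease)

Baseline:
  A = 21
  N = 83
  G = -50 − 3·21 − 6·83 = -611
Policy A (N + 59):
  A = 21
  N = 83 + 59 = 142
  G = -50 − 3·21 − 6·142 = -965
Change in G: -965 − (-611) = -354

-354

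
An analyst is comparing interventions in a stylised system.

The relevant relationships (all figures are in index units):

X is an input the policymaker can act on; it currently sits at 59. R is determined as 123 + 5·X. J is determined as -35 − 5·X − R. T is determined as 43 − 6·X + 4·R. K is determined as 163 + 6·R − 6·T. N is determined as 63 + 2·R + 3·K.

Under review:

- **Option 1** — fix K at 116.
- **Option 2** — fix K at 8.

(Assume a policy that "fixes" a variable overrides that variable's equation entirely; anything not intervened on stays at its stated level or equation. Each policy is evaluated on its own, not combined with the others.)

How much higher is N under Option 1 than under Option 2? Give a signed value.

Option 1 (K := 116):
  X = 59
  R = 123 + 5·59 = 418
  T = 43 − 6·59 + 4·418 = 1361
  K = 116
  N = 63 + 2·418 + 3·116 = 1247
Option 2 (K := 8):
  X = 59
  R = 123 + 5·59 = 418
  T = 43 − 6·59 + 4·418 = 1361
  K = 8
  N = 63 + 2·418 + 3·8 = 923
N: 1247 − 923 = 324

324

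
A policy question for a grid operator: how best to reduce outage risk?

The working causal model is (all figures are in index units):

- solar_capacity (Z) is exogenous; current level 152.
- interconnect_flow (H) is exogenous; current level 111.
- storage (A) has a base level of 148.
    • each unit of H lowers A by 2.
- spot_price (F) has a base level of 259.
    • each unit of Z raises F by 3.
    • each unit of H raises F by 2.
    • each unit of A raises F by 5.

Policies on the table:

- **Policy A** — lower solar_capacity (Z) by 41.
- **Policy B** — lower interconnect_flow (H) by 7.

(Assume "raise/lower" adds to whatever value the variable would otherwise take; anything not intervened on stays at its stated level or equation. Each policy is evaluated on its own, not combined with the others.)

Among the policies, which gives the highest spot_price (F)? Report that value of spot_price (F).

Policy A (Z − 41):
  Z = 152 − 41 = 111
  H = 111
  A = 148 − 2·111 = -74
  F = 259 + 3·111 + 2·111 + 5·(-74) = 444
Policy B (H − 7):
  Z = 152
  H = 111 − 7 = 104
  A = 148 − 2·104 = -60
  F = 259 + 3·152 + 2·104 + 5·(-60) = 623
Comparing — Policy A: F=444, Policy B: F=623. Highest is 623 (Policy B).

623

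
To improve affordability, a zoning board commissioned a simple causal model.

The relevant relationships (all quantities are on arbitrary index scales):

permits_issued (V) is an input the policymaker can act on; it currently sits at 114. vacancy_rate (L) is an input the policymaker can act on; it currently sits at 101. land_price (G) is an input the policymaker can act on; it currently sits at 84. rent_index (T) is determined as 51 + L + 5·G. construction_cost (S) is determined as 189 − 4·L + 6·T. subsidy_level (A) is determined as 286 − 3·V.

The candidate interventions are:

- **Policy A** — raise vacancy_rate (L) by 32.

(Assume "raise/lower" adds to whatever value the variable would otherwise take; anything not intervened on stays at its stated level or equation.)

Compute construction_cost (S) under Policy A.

Policy A (L + 32):
  L = 101 + 32 = 133
  G = 84
  T = 51 + 133 + 5·84 = 604
  S = 189 − 4·133 + 6·604 = 3281

3281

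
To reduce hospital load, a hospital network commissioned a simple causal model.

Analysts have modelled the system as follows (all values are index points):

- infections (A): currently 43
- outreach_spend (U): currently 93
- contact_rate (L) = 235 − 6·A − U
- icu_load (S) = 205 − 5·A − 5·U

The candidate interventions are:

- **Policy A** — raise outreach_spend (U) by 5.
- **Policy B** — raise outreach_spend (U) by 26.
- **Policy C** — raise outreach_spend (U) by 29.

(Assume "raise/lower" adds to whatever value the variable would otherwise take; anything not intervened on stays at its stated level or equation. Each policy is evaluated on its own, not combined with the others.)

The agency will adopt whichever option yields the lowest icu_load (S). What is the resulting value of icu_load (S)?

-620

Policy A (U + 5):
  A = 43
  U = 93 + 5 = 98
  S = 205 − 5·43 − 5·98 = -500
Policy B (U + 26):
  A = 43
  U = 93 + 26 = 119
  S = 205 − 5·43 − 5·119 = -605
Policy C (U + 29):
  A = 43
  U = 93 + 29 = 122
  S = 205 − 5·43 − 5·122 = -620
Comparing — Policy A: S=-500, Policy B: S=-605, Policy C: S=-620. Lowest is -620 (Policy C).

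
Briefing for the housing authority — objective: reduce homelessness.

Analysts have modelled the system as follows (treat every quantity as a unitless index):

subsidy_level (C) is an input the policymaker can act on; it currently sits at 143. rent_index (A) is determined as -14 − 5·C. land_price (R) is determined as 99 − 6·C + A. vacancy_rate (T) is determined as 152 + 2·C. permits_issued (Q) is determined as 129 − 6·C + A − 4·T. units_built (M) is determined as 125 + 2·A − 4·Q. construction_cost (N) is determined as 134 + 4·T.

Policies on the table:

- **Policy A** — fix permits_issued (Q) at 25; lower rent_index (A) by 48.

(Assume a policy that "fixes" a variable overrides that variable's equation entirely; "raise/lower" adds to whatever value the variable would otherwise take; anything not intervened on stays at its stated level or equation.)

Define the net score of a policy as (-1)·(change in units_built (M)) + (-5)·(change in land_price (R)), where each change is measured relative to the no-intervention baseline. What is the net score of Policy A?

Baseline:
  C = 143
  A = -14 − 5·143 = -729
  R = 99 − 6·143 + (-729) = -1488
  T = 152 + 2·143 = 438
  Q = 129 − 6·143 + (-729) − 4·438 = -3210
  M = 125 + 2·(-729) − 4·(-3210) = 11507
Policy A (Q := 25, A − 48):
  C = 143
  A = -14 − 5·143 (−48 from intervention) = -777
  R = 99 − 6·143 + (-777) = -1536
  T = 152 + 2·143 = 438
  Q = 25
  M = 125 + 2·(-777) − 4·25 = -1529
ΔM = -1529 − 11507 = -13036; ΔR = -1536 − (-1488) = -48
Score = (-1)·(-13036) + (-5)·(-48) = 13276

13276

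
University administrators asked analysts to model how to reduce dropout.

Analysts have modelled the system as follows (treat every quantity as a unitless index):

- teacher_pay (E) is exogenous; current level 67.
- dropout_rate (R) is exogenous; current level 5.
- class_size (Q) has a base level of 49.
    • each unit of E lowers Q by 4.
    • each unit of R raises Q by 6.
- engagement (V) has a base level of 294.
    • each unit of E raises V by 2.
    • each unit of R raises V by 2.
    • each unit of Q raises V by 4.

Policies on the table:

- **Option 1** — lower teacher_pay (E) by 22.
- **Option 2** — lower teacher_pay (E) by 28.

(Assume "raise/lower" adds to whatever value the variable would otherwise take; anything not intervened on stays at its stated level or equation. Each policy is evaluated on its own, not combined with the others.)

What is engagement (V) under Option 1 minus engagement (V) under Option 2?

Option 1 (E − 22):
  E = 67 − 22 = 45
  R = 5
  Q = 49 − 4·45 + 6·5 = -101
  V = 294 + 2·45 + 2·5 + 4·(-101) = -10
Option 2 (E − 28):
  E = 67 − 28 = 39
  R = 5
  Q = 49 − 4·39 + 6·5 = -77
  V = 294 + 2·39 + 2·5 + 4·(-77) = 74
V: -10 − 74 = -84

-84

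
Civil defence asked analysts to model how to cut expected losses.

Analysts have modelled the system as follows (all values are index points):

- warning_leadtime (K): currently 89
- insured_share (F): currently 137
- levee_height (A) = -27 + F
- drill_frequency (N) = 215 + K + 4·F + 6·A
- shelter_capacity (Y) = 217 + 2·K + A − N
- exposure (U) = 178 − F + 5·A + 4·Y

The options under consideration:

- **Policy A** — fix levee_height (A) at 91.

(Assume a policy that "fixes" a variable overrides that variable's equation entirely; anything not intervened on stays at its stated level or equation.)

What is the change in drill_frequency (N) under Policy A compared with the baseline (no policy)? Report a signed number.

Baseline:
  K = 89
  F = 137
  A = -27 + 137 = 110
  N = 215 + 89 + 4·137 + 6·110 = 1512
Policy A (A := 91):
  K = 89
  F = 137
  A = 91
  N = 215 + 89 + 4·137 + 6·91 = 1398
Change in N: 1398 − 1512 = -114

-114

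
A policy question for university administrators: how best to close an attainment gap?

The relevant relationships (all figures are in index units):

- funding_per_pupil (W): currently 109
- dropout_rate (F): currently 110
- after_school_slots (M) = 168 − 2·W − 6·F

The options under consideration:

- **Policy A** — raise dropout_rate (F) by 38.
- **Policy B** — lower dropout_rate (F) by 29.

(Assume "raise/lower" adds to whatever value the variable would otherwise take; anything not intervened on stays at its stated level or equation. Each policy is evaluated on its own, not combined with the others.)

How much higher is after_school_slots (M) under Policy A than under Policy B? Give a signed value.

-402

Policy A (F + 38):
  W = 109
  F = 110 + 38 = 148
  M = 168 − 2·109 − 6·148 = -938
Policy B (F − 29):
  W = 109
  F = 110 − 29 = 81
  M = 168 − 2·109 − 6·81 = -536
M: -938 − (-536) = -402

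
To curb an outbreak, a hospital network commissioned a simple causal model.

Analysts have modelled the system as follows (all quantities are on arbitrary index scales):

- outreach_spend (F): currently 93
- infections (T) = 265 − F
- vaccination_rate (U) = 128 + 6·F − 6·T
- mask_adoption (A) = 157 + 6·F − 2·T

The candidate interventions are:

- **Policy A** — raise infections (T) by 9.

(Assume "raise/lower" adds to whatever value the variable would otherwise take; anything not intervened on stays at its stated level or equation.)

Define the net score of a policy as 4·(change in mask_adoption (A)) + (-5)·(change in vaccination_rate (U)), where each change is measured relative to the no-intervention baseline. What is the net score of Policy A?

198

Baseline:
  F = 93
  T = 265 − 93 = 172
  U = 128 + 6·93 − 6·172 = -346
  A = 157 + 6·93 − 2·172 = 371
Policy A (T + 9):
  F = 93
  T = 265 − 93 (+9 from intervention) = 181
  U = 128 + 6·93 − 6·181 = -400
  A = 157 + 6·93 − 2·181 = 353
ΔA = 353 − 371 = -18; ΔU = -400 − (-346) = -54
Score = 4·(-18) + (-5)·(-54) = 198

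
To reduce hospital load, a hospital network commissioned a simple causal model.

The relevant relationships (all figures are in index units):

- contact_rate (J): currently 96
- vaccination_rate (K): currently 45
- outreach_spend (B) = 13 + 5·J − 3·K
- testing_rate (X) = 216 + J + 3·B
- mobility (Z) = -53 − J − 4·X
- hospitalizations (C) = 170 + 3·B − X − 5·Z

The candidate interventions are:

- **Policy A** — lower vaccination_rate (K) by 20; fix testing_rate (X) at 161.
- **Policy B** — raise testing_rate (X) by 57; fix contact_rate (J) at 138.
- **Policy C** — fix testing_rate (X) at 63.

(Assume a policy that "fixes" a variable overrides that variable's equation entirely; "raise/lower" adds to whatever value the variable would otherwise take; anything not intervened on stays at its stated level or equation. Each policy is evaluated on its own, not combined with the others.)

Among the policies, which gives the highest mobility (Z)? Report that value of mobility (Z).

Policy A (K − 20, X := 161):
  J = 96
  K = 45 − 20 = 25
  B = 13 + 5·96 − 3·25 = 418
  X = 161
  Z = -53 − 96 − 4·161 = -793
Policy B (X + 57, J := 138):
  J = 138
  K = 45
  B = 13 + 5·138 − 3·45 = 568
  X = 216 + 138 + 3·568 (+57 from intervention) = 2115
  Z = -53 − 138 − 4·2115 = -8651
Policy C (X := 63):
  J = 96
  K = 45
  B = 13 + 5·96 − 3·45 = 358
  X = 63
  Z = -53 − 96 − 4·63 = -401
Comparing — Policy A: Z=-793, Policy B: Z=-8651, Policy C: Z=-401. Highest is -401 (Policy C).

-401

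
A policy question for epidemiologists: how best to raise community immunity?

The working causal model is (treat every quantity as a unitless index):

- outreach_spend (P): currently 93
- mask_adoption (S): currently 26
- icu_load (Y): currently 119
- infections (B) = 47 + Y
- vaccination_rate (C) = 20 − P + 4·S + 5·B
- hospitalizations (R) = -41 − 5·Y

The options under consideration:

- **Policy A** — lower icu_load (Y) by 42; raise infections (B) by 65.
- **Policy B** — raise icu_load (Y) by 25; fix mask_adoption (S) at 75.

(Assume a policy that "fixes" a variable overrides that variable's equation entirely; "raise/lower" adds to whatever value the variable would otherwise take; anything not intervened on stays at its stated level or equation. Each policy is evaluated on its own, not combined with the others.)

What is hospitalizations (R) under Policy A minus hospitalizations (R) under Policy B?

Policy A (Y − 42, B + 65):
  Y = 119 − 42 = 77
  R = -41 − 5·77 = -426
Policy B (Y + 25, S := 75):
  Y = 119 + 25 = 144
  R = -41 − 5·144 = -761
R: -426 − (-761) = 335

335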